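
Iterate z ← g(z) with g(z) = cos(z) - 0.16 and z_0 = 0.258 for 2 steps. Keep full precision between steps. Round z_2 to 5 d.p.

0.53174

z_1 = g(0.258000) = 0.806902
z_2 = g(0.806902) = 0.531739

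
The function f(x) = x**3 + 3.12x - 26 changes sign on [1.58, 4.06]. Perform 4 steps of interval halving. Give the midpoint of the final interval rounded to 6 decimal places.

f(1.580000) = -17.126088, f(4.060000) = 53.590616 (opposite signs)
step 1: m = 2.820000, f(m) = 5.224168 > 0 → root in [1.580000, 2.820000]
step 2: m = 2.200000, f(m) = -8.488000 < 0 → root in [2.200000, 2.820000]
step 3: m = 2.510000, f(m) = -2.355549 < 0 → root in [2.510000, 2.820000]
step 4: m = 2.665000, f(m) = 1.242230 > 0 → root in [2.510000, 2.665000]
Midpoint of [2.510000, 2.665000] = 2.587500

2.587500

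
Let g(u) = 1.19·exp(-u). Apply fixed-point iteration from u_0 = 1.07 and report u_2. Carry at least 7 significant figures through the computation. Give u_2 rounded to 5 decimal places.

0.79118

u_1 = g(1.070000) = 0.408180
u_2 = g(0.408180) = 0.791182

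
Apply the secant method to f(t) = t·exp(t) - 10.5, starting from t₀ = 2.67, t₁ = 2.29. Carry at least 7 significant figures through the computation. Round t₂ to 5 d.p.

2.00124

Secant update: t_(k+1) = t_k − f(t_k)·(t_k − t_(k-1))/(f(t_k) − f(t_(k-1))).
f(t_0) = 28.054718, f(t_1) = 12.113607
t_2 = 2.290000 - (12.113607)·(2.290000 - 2.670000)/(12.113607 - (28.054718)) = 2.001239; f(t_2) = 4.305600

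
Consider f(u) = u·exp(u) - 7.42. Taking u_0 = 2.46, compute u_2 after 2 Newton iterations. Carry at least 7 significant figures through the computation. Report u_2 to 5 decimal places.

1.63975

Newton update: u ← u − f(u)/f'(u).
f'(u) = (u + 1)·exp(u)
u_0 = 2.460000: f = 21.373836, f' = 40.498648 → u_1 = 2.460000 - (21.373836)/(40.498648) = 1.932233
u_1 = 1.932233: f = 5.921905, f' = 20.246819 → u_2 = 1.932233 - (5.921905)/(20.246819) = 1.639748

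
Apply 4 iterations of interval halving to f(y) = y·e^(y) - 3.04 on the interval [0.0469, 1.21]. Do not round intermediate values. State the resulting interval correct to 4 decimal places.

[0.9919, 1.0646]

f(0.046900) = -2.990848, f(1.210000) = 1.017716 (opposite signs)
step 1: m = 0.628450, f(m) = -1.861843 < 0 → root in [0.628450, 1.210000]
step 2: m = 0.919225, f(m) = -0.735184 < 0 → root in [0.919225, 1.210000]
step 3: m = 1.064612, f(m) = 0.047073 > 0 → root in [0.919225, 1.064612]
step 4: m = 0.991919, f(m) = -0.365387 < 0 → root in [0.991919, 1.064612]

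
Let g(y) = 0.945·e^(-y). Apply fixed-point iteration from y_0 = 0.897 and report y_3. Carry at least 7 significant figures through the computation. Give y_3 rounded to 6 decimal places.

y_1 = g(0.897000) = 0.385363
y_2 = g(0.385363) = 0.642793
y_3 = g(0.642793) = 0.496902

0.496902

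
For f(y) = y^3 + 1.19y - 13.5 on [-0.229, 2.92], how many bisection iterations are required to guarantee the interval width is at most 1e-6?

Initial width b − a = 2.92 − -0.229 = 3.149000.
After n steps the width is (b−a)/2^n; need (b−a)/2^n ≤ 1e-6.
So n ≥ log₂(3.149000/1e-6) = log₂(3149000.0000) ≈ 21.5865.
Hence n = 22.

22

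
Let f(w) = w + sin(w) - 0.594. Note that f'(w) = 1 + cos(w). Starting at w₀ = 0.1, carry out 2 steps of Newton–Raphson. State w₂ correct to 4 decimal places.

w_0 = 0.100000: f = -0.394167, f' = 1.995004 → w_1 = 0.100000 - (-0.394167)/(1.995004) = 0.297577
w_1 = 0.297577: f = -0.003219, f' = 1.956050 → w_2 = 0.297577 - (-0.003219)/(1.956050) = 0.299222

0.2992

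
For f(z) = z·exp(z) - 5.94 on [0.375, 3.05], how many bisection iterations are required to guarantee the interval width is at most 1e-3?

12

Initial width b − a = 3.05 − 0.375 = 2.675000.
After n steps the width is (b−a)/2^n; need (b−a)/2^n ≤ 1e-3.
So n ≥ log₂(2.675000/1e-3) = log₂(2675.0000) ≈ 11.3853.
Hence n = 12.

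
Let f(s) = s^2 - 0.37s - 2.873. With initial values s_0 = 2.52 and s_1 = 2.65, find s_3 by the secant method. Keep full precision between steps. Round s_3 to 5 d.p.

1.90781

f(s_0) = 2.545000, f(s_1) = 3.169000
s_2 = 2.650000 - (3.169000)·(2.650000 - 2.520000)/(3.169000 - (2.545000)) = 1.989792; f(s_2) = 0.350048
s_3 = 1.989792 - (0.350048)·(1.989792 - 2.650000)/(0.350048 - (3.169000)) = 1.907809; f(s_3) = 0.060847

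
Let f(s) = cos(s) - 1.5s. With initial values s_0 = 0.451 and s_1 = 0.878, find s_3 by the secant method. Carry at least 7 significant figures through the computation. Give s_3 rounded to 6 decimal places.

f(s_0) = 0.223512, f(s_1) = -0.678309
s_2 = 0.878000 - (-0.678309)·(0.878000 - 0.451000)/(-0.678309 - (0.223512)) = 0.556830; f(s_2) = 0.013690
s_3 = 0.556830 - (0.013690)·(0.556830 - 0.878000)/(0.013690 - (-0.678309)) = 0.563184; f(s_3) = 0.000784

0.563184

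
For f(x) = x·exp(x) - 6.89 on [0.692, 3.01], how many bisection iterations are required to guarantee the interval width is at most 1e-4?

Initial width b − a = 3.01 − 0.692 = 2.318000.
After n steps the width is (b−a)/2^n; need (b−a)/2^n ≤ 1e-4.
So n ≥ log₂(2.318000/1e-4) = log₂(23180.0000) ≈ 14.5006.
Hence n = 15.

15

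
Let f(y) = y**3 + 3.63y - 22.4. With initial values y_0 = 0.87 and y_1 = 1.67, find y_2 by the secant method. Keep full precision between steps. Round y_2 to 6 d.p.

f(y_0) = -18.583397, f(y_1) = -11.680437
y_2 = 1.670000 - (-11.680437)·(1.670000 - 0.870000)/(-11.680437 - (-18.583397)) = 3.023673; f(y_2) = 16.220157

3.023673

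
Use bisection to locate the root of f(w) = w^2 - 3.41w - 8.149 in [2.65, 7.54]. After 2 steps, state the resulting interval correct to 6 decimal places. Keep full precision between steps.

f(2.650000) = -10.163000, f(7.540000) = 22.991200 (opposite signs)
step 1: m = 5.095000, f(m) = 0.436075 > 0 → root in [2.650000, 5.095000]
step 2: m = 3.872500, f(m) = -6.357969 < 0 → root in [3.872500, 5.095000]

[3.872500, 5.095000]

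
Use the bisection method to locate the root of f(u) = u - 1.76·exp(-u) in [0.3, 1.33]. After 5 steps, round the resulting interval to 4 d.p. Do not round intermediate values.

[0.7828, 0.8150]

f(0.300000) = -1.003840, f(1.330000) = 0.864520 (opposite signs)
step 1: m = 0.815000, f(m) = 0.035955 > 0 → root in [0.300000, 0.815000]
step 2: m = 0.557500, f(m) = -0.450344 < 0 → root in [0.557500, 0.815000]
step 3: m = 0.686250, f(m) = -0.199840 < 0 → root in [0.686250, 0.815000]
step 4: m = 0.750625, f(m) = -0.080221 < 0 → root in [0.750625, 0.815000]
step 5: m = 0.782813, f(m) = -0.021716 < 0 → root in [0.782813, 0.815000]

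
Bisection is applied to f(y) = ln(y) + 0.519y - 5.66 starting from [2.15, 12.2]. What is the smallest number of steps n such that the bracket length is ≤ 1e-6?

Initial width b − a = 12.2 − 2.15 = 10.050000.
After n steps the width is (b−a)/2^n; need (b−a)/2^n ≤ 1e-6.
So n ≥ log₂(10.050000/1e-6) = log₂(10050000.0000) ≈ 23.2607.
Hence n = 24.

24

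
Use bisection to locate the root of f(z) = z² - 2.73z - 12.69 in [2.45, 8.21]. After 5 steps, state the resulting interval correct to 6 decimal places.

f(2.450000) = -13.376000, f(8.210000) = 32.300800 (opposite signs)
step 1: m = 5.330000, f(m) = 1.168000 > 0 → root in [2.450000, 5.330000]
step 2: m = 3.890000, f(m) = -8.177600 < 0 → root in [3.890000, 5.330000]
step 3: m = 4.610000, f(m) = -4.023200 < 0 → root in [4.610000, 5.330000]
step 4: m = 4.970000, f(m) = -1.557200 < 0 → root in [4.970000, 5.330000]
step 5: m = 5.150000, f(m) = -0.227000 < 0 → root in [5.150000, 5.330000]

[5.150000, 5.330000]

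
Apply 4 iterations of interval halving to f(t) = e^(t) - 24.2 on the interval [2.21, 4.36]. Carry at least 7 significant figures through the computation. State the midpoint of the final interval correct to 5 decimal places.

3.21781

f(2.210000) = -15.084284, f(4.360000) = 54.057134 (opposite signs)
step 1: m = 3.285000, f(m) = 2.508984 > 0 → root in [2.210000, 3.285000]
step 2: m = 2.747500, f(m) = -8.596426 < 0 → root in [2.747500, 3.285000]
step 3: m = 3.016250, f(m) = -3.785407 < 0 → root in [3.016250, 3.285000]
step 4: m = 3.150625, f(m) = -0.849346 < 0 → root in [3.150625, 3.285000]
Midpoint of [3.150625, 3.285000] = 3.217812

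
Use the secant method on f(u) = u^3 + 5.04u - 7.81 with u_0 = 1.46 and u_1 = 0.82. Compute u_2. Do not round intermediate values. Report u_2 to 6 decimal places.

1.165732

f(u_0) = 2.660536, f(u_1) = -3.125832
u_2 = 0.820000 - (-3.125832)·(0.820000 - 1.460000)/(-3.125832 - (2.660536)) = 1.165732; f(u_2) = -0.350561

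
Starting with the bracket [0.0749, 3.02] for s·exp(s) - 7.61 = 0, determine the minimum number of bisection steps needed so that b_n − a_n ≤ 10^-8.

29

Initial width b − a = 3.02 − 0.0749 = 2.945100.
After n steps the width is (b−a)/2^n; need (b−a)/2^n ≤ 10^-8.
So n ≥ log₂(2.945100/10^-8) = log₂(294510000.0000) ≈ 28.1337.
Hence n = 29.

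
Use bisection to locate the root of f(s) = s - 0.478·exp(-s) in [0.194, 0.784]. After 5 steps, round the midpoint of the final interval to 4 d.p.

f(0.194000) = -0.199708, f(0.784000) = 0.565757 (opposite signs)
step 1: m = 0.489000, f(m) = 0.195872 > 0 → root in [0.194000, 0.489000]
step 2: m = 0.341500, f(m) = 0.001784 > 0 → root in [0.194000, 0.341500]
step 3: m = 0.267750, f(m) = -0.097967 < 0 → root in [0.267750, 0.341500]
step 4: m = 0.304625, f(m) = -0.047852 < 0 → root in [0.304625, 0.341500]
step 5: m = 0.323063, f(m) = -0.022975 < 0 → root in [0.323063, 0.341500]
Midpoint of [0.323063, 0.341500] = 0.332281

0.3323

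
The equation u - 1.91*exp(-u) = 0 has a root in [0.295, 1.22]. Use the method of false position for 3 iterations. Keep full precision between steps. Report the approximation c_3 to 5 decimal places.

False-position update: c = (a·f(b) − b·f(a))/(f(b) − f(a)); replace the endpoint whose sign matches f(c).
f(0.295000) = -1.127055, f(1.220000) = 0.656110
step 1: c = 0.879649, f(c) = 0.087136 > 0 → new bracket [0.295000, 0.879649]
step 2: c = 0.837692, f(c) = 0.011220 > 0 → new bracket [0.295000, 0.837692]
step 3: c = 0.832343, f(c) = 0.001438 > 0 → new bracket [0.295000, 0.832343]

0.83234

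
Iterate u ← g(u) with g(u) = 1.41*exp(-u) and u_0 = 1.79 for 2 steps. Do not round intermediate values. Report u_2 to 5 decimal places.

1.11424

u_1 = g(1.790000) = 0.235414
u_2 = g(0.235414) = 1.114244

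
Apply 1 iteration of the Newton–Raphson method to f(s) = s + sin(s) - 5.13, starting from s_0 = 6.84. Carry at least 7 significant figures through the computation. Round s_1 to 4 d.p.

f'(s) = 1 + cos(s)
s_0 = 6.840000: f = 2.238485, f' = 1.848943 → s_1 = 6.840000 - (2.238485)/(1.848943) = 5.629316

5.6293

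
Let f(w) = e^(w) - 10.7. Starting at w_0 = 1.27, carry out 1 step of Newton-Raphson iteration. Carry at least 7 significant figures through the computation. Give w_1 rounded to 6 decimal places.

Newton update: w ← w − f(w)/f'(w).
f'(w) = e^(w)
w_0 = 1.270000: f = -7.139147, f' = 3.560853 → w_1 = 1.270000 - (-7.139147)/(3.560853) = 3.274898

3.274898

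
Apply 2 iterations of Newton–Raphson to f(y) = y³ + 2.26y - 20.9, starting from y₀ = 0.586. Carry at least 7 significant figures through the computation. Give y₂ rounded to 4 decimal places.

f'(y) = 3y² + 2.26
y_0 = 0.586000: f = -19.374410, f' = 3.290188 → y_1 = 0.586000 - (-19.374410)/(3.290188) = 6.474542
y_1 = 6.474542: f = 265.143274, f' = 128.019079 → y_2 = 6.474542 - (265.143274)/(128.019079) = 4.403419

4.4034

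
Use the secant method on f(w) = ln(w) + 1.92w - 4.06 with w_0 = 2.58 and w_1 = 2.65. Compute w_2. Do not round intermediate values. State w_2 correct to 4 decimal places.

f(w_0) = 1.841389, f(w_1) = 2.002560
w_2 = 2.650000 - (2.002560)·(2.650000 - 2.580000)/(2.002560 - (1.841389)) = 1.780242; f(w_2) = -0.065187

1.7802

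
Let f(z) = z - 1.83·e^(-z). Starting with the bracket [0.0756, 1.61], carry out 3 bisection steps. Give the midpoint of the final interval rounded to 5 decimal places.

f(0.075600) = -1.621152, f(1.610000) = 1.244206 (opposite signs)
step 1: m = 0.842800, f(m) = 0.054979 > 0 → root in [0.075600, 0.842800]
step 2: m = 0.459200, f(m) = -0.696974 < 0 → root in [0.459200, 0.842800]
step 3: m = 0.651000, f(m) = -0.303389 < 0 → root in [0.651000, 0.842800]
Midpoint of [0.651000, 0.842800] = 0.746900

0.74690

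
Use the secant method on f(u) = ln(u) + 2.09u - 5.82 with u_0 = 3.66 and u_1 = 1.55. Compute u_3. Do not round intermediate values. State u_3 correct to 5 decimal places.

2.37284

f(u_0) = 3.126863, f(u_1) = -2.142245
u_2 = 1.550000 - (-2.142245)·(1.550000 - 3.660000)/(-2.142245 - (3.126863)) = 2.407856; f(u_2) = 0.091156
u_3 = 2.407856 - (0.091156)·(2.407856 - 1.550000)/(0.091156 - (-2.142245)) = 2.372843; f(u_3) = 0.003330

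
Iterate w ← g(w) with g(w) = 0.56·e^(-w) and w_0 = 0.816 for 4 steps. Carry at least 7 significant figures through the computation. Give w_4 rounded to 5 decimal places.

w_1 = g(0.816000) = 0.247630
w_2 = g(0.247630) = 0.437163
w_3 = g(0.437163) = 0.361685
w_4 = g(0.361685) = 0.390041

0.39004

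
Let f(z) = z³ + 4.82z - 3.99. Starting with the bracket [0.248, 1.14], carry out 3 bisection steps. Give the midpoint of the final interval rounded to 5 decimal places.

0.74975

f(0.248000) = -2.779387, f(1.140000) = 2.986344 (opposite signs)
step 1: m = 0.694000, f(m) = -0.310665 < 0 → root in [0.694000, 1.140000]
step 2: m = 0.917000, f(m) = 1.201035 > 0 → root in [0.694000, 0.917000]
step 3: m = 0.805500, f(m) = 0.415143 > 0 → root in [0.694000, 0.805500]
Midpoint of [0.694000, 0.805500] = 0.749750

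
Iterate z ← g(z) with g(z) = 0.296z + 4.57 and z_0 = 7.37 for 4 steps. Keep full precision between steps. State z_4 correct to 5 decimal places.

6.49822

z_1 = g(7.370000) = 6.751520
z_2 = g(6.751520) = 6.568450
z_3 = g(6.568450) = 6.514261
z_4 = g(6.514261) = 6.498221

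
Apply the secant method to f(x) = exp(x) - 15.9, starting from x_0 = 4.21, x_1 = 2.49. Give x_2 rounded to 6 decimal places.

2.609406

f(x_0) = 51.456540, f(x_1) = -3.838724
x_2 = 2.490000 - (-3.838724)·(2.490000 - 4.210000)/(-3.838724 - (51.456540)) = 2.609406; f(x_2) = -2.309020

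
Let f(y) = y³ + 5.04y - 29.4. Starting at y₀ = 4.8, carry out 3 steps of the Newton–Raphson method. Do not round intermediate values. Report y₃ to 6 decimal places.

2.556484

f'(y) = 3y² + 5.04
y_0 = 4.800000: f = 105.384000, f' = 74.160000 → y_1 = 4.800000 - (105.384000)/(74.160000) = 3.378964
y_1 = 3.378964: f = 26.208970, f' = 39.292201 → y_2 = 3.378964 - (26.208970)/(39.292201) = 2.711937
y_2 = 2.711937: f = 4.213384, f' = 27.103809 → y_3 = 2.711937 - (4.213384)/(27.103809) = 2.556484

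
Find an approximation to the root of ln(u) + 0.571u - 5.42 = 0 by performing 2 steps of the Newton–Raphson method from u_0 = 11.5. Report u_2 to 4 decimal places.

f'(u) = 1/u + 0.571
u_0 = 11.500000: f = 3.588847, f' = 0.657957 → u_1 = 11.500000 - (3.588847)/(0.657957) = 6.045465
u_1 = 6.045465: f = -0.168731, f' = 0.736413 → u_2 = 6.045465 - (-0.168731)/(0.736413) = 6.274591

6.2746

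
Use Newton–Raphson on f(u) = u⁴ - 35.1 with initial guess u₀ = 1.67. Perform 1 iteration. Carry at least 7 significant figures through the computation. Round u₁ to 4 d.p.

f'(u) = 4u³
u_0 = 1.670000: f = -27.322037, f' = 18.629852 → u_1 = 1.670000 - (-27.322037)/(18.629852) = 3.136573

3.1366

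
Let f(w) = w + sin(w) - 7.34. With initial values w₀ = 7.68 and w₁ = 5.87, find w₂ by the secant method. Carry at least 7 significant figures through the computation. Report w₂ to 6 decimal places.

6.929765

f(w_0) = 1.324903, f(w_1) = -1.871529
w_2 = 5.870000 - (-1.871529)·(5.870000 - 7.680000)/(-1.871529 - (1.324903)) = 6.929765; f(w_2) = 0.192225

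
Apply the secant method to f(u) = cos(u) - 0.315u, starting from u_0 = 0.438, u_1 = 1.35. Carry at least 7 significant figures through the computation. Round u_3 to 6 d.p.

Secant update: u_(k+1) = u_k − f(u_k)·(u_k − u_(k-1))/(f(u_k) − f(u_(k-1))).
f(u_0) = 0.767632, f(u_1) = -0.206243
u_2 = 1.350000 - (-0.206243)·(1.350000 - 0.438000)/(-0.206243 - (0.767632)) = 1.156860; f(u_2) = 0.037805
u_3 = 1.156860 - (0.037805)·(1.156860 - 1.350000)/(0.037805 - (-0.206243)) = 1.186779; f(u_3) = 0.000813

1.186779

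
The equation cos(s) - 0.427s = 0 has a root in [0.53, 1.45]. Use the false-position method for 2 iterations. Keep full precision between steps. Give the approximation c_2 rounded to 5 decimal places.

f(0.530000) = 0.636497, f(1.450000) = -0.498647
step 1: c = 1.045862, f(c) = 0.054574 > 0 → new bracket [1.045862, 1.450000]
step 2: c = 1.085729, f(c) = 0.002662 > 0 → new bracket [1.085729, 1.450000]

1.08573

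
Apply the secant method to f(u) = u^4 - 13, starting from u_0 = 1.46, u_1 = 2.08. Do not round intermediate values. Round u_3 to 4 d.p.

1.8895

f(u_0) = -8.456281, f(u_1) = 5.717737
u_2 = 2.080000 - (5.717737)·(2.080000 - 1.460000)/(5.717737 - (-8.456281)) = 1.829895; f(u_2) = -1.787450
u_3 = 1.829895 - (-1.787450)·(1.829895 - 2.080000)/(-1.787450 - (5.717737)) = 1.889460; f(u_3) = -0.254671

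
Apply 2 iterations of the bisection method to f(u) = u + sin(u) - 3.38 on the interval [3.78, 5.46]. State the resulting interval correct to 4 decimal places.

f(3.780000) = -0.195917, f(5.460000) = 1.346685 (opposite signs)
step 1: m = 4.620000, f(m) = 0.244265 > 0 → root in [3.780000, 4.620000]
step 2: m = 4.200000, f(m) = -0.051576 < 0 → root in [4.200000, 4.620000]

[4.2000, 4.6200]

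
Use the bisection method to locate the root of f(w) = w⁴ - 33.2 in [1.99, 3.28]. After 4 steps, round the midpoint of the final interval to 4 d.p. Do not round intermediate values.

f(1.990000) = -17.517608, f(3.280000) = 82.543171 (opposite signs)
step 1: m = 2.635000, f(m) = 15.008373 > 0 → root in [1.990000, 2.635000]
step 2: m = 2.312500, f(m) = -4.602573 < 0 → root in [2.312500, 2.635000]
step 3: m = 2.473750, f(m) = 4.247534 > 0 → root in [2.312500, 2.473750]
step 4: m = 2.393125, f(m) = -0.400930 < 0 → root in [2.393125, 2.473750]
Midpoint of [2.393125, 2.473750] = 2.433438

2.4334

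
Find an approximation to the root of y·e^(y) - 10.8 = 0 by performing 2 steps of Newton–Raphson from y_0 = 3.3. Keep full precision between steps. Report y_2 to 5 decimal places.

f'(y) = (y + 1)·e^(y)
y_0 = 3.300000: f = 78.671708, f' = 116.584347 → y_1 = 3.300000 - (78.671708)/(116.584347) = 2.625195
y_1 = 2.625195: f = 25.446763, f' = 50.054029 → y_2 = 2.625195 - (25.446763)/(50.054029) = 2.116809

2.11681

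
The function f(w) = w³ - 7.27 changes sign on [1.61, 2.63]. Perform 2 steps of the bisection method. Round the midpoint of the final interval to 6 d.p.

f(1.610000) = -3.096719, f(2.630000) = 10.921447 (opposite signs)
step 1: m = 2.120000, f(m) = 2.258128 > 0 → root in [1.610000, 2.120000]
step 2: m = 1.865000, f(m) = -0.783110 < 0 → root in [1.865000, 2.120000]
Midpoint of [1.865000, 2.120000] = 1.992500

1.992500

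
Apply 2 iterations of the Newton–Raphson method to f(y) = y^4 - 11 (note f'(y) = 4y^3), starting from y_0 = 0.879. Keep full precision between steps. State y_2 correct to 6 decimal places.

y_0 = 0.879000: f = -10.403026, f' = 2.716606 → y_1 = 0.879000 - (-10.403026)/(2.716606) = 4.708421
y_1 = 4.708421: f = 480.474493, f' = 417.528119 → y_2 = 4.708421 - (480.474493)/(417.528119) = 3.557661

3.557661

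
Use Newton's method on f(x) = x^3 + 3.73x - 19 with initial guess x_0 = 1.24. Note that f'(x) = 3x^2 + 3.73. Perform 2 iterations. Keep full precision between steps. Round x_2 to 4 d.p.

x_0 = 1.240000: f = -12.468176, f' = 8.342800 → x_1 = 1.240000 - (-12.468176)/(8.342800) = 2.734483
x_1 = 2.734483: f = 11.646447, f' = 26.162198 → x_2 = 2.734483 - (11.646447)/(26.162198) = 2.289320

2.2893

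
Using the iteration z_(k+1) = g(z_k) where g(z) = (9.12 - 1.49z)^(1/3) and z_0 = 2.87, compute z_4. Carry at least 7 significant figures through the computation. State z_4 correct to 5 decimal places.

z_1 = g(2.870000) = 1.691969
z_2 = g(1.691969) = 1.875680
z_3 = g(1.875680) = 1.849378
z_4 = g(1.849378) = 1.853189

1.85319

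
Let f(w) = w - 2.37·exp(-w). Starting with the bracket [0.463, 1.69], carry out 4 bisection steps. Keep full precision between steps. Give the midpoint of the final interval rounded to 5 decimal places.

f(0.463000) = -1.028661, f(1.690000) = 1.252689 (opposite signs)
step 1: m = 1.076500, f(m) = 0.268837 > 0 → root in [0.463000, 1.076500]
step 2: m = 0.769750, f(m) = -0.327865 < 0 → root in [0.769750, 1.076500]
step 3: m = 0.923125, f(m) = -0.018418 < 0 → root in [0.923125, 1.076500]
step 4: m = 0.999812, f(m) = 0.127775 > 0 → root in [0.923125, 0.999812]
Midpoint of [0.923125, 0.999812] = 0.961469

0.96147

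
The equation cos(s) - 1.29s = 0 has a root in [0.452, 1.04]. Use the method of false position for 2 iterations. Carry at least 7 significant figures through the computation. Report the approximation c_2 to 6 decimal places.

f(0.452000) = 0.316495, f(1.040000) = -0.835380
step 1: c = 0.613562, f(c) = 0.026107 > 0 → new bracket [0.613562, 1.040000]
step 2: c = 0.626485, f(c) = 0.001927 > 0 → new bracket [0.626485, 1.040000]

0.626485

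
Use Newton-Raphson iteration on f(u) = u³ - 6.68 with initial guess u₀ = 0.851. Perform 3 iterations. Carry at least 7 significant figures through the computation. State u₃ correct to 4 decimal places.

f'(u) = 3u²
u_0 = 0.851000: f = -6.063705, f' = 2.172603 → u_1 = 0.851000 - (-6.063705)/(2.172603) = 3.641986
u_1 = 3.641986: f = 41.627535, f' = 39.792190 → u_2 = 3.641986 - (41.627535)/(39.792190) = 2.595863
u_2 = 2.595863: f = 10.812234, f' = 20.215513 → u_3 = 2.595863 - (10.812234)/(20.215513) = 2.061015

2.0610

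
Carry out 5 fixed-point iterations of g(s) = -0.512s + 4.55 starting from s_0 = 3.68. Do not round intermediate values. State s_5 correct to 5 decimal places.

s_1 = g(3.680000) = 2.665840
s_2 = g(2.665840) = 3.185090
s_3 = g(3.185090) = 2.919234
s_4 = g(2.919234) = 3.055352
s_5 = g(3.055352) = 2.985660

2.98566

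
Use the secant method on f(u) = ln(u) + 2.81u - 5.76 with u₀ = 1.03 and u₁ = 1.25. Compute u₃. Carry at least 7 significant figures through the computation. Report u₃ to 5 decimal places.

1.83284

f(u_0) = -2.836141, f(u_1) = -2.024356
u_2 = 1.250000 - (-2.024356)·(1.250000 - 1.030000)/(-2.024356 - (-2.836141)) = 1.798616; f(u_2) = -0.118870
u_3 = 1.798616 - (-0.118870)·(1.798616 - 1.250000)/(-0.118870 - (-2.024356)) = 1.832841; f(u_3) = -0.003850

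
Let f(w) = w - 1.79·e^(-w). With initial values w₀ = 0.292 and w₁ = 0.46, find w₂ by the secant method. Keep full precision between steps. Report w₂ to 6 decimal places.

f(w_0) = -1.044716, f(w_1) = -0.669998
w_2 = 0.460000 - (-0.669998)·(0.460000 - 0.292000)/(-0.669998 - (-1.044716)) = 0.760385; f(w_2) = -0.076416

0.760385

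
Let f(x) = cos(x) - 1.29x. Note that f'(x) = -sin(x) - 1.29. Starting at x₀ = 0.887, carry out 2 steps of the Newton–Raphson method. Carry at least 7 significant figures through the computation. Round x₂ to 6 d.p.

0.627540

Newton update: x ← x − f(x)/f'(x).
x_0 = 0.887000: f = -0.512490, f' = -2.065180 → x_1 = 0.887000 - (-0.512490)/(-2.065180) = 0.638843
x_1 = 0.638843: f = -0.021321, f' = -1.886267 → x_2 = 0.638843 - (-0.021321)/(-1.886267) = 0.627540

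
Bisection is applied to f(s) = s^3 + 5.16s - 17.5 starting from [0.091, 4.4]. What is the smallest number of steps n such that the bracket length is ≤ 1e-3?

Initial width b − a = 4.4 − 0.091 = 4.309000.
After n steps the width is (b−a)/2^n; need (b−a)/2^n ≤ 1e-3.
So n ≥ log₂(4.309000/1e-3) = log₂(4309.0000) ≈ 12.0731.
Hence n = 13.

13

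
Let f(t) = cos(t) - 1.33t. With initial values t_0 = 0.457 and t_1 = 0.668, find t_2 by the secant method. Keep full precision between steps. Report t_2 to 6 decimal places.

0.612490

f(t_0) = 0.289570, f(t_1) = -0.103378
t_2 = 0.668000 - (-0.103378)·(0.668000 - 0.457000)/(-0.103378 - (0.289570)) = 0.612490; f(t_2) = 0.003608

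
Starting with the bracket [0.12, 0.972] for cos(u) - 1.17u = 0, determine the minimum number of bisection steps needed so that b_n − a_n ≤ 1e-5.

Initial width b − a = 0.972 − 0.12 = 0.852000.
After n steps the width is (b−a)/2^n; need (b−a)/2^n ≤ 1e-5.
So n ≥ log₂(0.852000/1e-5) = log₂(85200.0000) ≈ 16.3786.
Hence n = 17.

17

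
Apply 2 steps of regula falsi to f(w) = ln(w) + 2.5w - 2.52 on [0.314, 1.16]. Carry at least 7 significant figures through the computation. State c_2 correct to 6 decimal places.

f(0.314000) = -2.893362, f(1.160000) = 0.528420
step 1: c = 1.029354, f(c) = 0.082315 > 0 → new bracket [0.314000, 1.029354]
step 2: c = 1.009565, f(c) = 0.013432 > 0 → new bracket [0.314000, 1.009565]

1.009565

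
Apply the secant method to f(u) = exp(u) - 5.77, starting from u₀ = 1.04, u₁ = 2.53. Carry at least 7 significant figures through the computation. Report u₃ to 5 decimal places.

f(u_0) = -2.940783, f(u_1) = 6.783506
u_2 = 2.530000 - (6.783506)·(2.530000 - 1.040000)/(6.783506 - (-2.940783)) = 1.490600; f(u_2) = -1.330241
u_3 = 1.490600 - (-1.330241)·(1.490600 - 2.530000)/(-1.330241 - (6.783506)) = 1.661009; f(u_3) = -0.505381

1.66101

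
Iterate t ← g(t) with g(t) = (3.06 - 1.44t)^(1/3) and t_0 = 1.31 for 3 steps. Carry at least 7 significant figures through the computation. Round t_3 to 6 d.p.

t_1 = g(1.310000) = 1.054808
t_2 = g(1.054808) = 1.155069
t_3 = g(1.155069) = 1.117809

1.117809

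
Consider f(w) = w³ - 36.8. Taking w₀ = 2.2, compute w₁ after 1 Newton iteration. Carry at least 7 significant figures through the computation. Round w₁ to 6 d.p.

f'(w) = 3w²
w_0 = 2.200000: f = -26.152000, f' = 14.520000 → w_1 = 2.200000 - (-26.152000)/(14.520000) = 4.001102

4.001102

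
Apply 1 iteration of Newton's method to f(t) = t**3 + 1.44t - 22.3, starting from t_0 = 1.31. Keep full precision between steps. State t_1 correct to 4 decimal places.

4.0672

Newton update: t ← t − f(t)/f'(t).
f'(t) = 3t**2 + 1.44
t_0 = 1.310000: f = -18.165509, f' = 6.588300 → t_1 = 1.310000 - (-18.165509)/(6.588300) = 4.067238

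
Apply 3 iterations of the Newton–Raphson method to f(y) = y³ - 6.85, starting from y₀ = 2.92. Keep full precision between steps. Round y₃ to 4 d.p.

1.9001

f'(y) = 3y²
y_0 = 2.920000: f = 18.047088, f' = 25.579200 → y_1 = 2.920000 - (18.047088)/(25.579200) = 2.214462
y_1 = 2.214462: f = 4.009377, f' = 14.711531 → y_2 = 2.214462 - (4.009377)/(14.711531) = 1.941929
y_2 = 1.941929: f = 0.473190, f' = 11.313269 → y_3 = 1.941929 - (0.473190)/(11.313269) = 1.900103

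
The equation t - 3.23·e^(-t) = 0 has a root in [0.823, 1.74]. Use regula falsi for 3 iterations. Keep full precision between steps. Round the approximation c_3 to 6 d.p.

False-position update: c = (a·f(b) − b·f(a))/(f(b) − f(a)); replace the endpoint whose sign matches f(c).
f(0.823000) = -0.595333, f(1.740000) = 1.173069
step 1: c = 1.131708, f(c) = 0.090092 > 0 → new bracket [0.823000, 1.131708]
step 2: c = 1.091132, f(c) = 0.006381 > 0 → new bracket [0.823000, 1.091132]
step 3: c = 1.088288, f(c) = 0.000449 > 0 → new bracket [0.823000, 1.088288]

1.088288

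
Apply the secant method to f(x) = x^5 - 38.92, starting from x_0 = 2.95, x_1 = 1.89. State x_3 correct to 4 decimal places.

2.1035

f(x_0) = 184.493843, f(x_1) = -14.803792
x_2 = 1.890000 - (-14.803792)·(1.890000 - 2.950000)/(-14.803792 - (184.493843)) = 1.968737; f(x_2) = -9.344092
x_3 = 1.968737 - (-9.344092)·(1.968737 - 1.890000)/(-9.344092 - (-14.803792)) = 2.103492; f(x_3) = 2.261671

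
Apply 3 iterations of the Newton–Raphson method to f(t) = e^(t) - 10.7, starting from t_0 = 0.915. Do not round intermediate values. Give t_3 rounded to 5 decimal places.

Newton update: t ← t − f(t)/f'(t).
f'(t) = e^(t)
t_0 = 0.915000: f = -8.203225, f' = 2.496775 → t_1 = 0.915000 - (-8.203225)/(2.496775) = 4.200528
t_1 = 4.200528: f = 56.021544, f' = 66.721544 → t_2 = 4.200528 - (56.021544)/(66.721544) = 3.360896
t_2 = 3.360896: f = 18.114994, f' = 28.814994 → t_3 = 3.360896 - (18.114994)/(28.814994) = 2.732230

2.73223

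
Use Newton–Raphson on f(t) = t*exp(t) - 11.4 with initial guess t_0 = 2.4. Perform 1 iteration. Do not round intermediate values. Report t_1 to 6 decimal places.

1.998290

f'(t) = (t+1)*exp(t)
t_0 = 2.400000: f = 15.055623, f' = 37.478800 → t_1 = 2.400000 - (15.055623)/(37.478800) = 1.998290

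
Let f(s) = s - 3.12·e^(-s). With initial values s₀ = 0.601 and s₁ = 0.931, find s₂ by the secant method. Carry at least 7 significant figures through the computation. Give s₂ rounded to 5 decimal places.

1.05260

f(s_0) = -1.109581, f(s_1) = -0.298777
s_2 = 0.931000 - (-0.298777)·(0.931000 - 0.601000)/(-0.298777 - (-1.109581)) = 1.052603; f(s_2) = -0.036364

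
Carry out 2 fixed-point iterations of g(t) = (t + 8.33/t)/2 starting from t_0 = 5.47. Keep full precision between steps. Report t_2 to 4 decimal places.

t_1 = g(5.470000) = 3.496426
t_2 = g(3.496426) = 2.939429

2.9394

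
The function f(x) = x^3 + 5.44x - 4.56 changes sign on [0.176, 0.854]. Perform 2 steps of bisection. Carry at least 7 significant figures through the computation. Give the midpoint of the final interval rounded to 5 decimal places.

0.76925

f(0.176000) = -3.597108, f(0.854000) = 0.708596 (opposite signs)
step 1: m = 0.515000, f(m) = -1.621809 < 0 → root in [0.515000, 0.854000]
step 2: m = 0.684500, f(m) = -0.515604 < 0 → root in [0.684500, 0.854000]
Midpoint of [0.684500, 0.854000] = 0.769250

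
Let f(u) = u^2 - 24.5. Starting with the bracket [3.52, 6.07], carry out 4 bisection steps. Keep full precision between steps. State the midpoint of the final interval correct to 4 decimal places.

f(3.520000) = -12.109600, f(6.070000) = 12.344900 (opposite signs)
step 1: m = 4.795000, f(m) = -1.507975 < 0 → root in [4.795000, 6.070000]
step 2: m = 5.432500, f(m) = 5.012056 > 0 → root in [4.795000, 5.432500]
step 3: m = 5.113750, f(m) = 1.650439 > 0 → root in [4.795000, 5.113750]
step 4: m = 4.954375, f(m) = 0.045832 > 0 → root in [4.795000, 4.954375]
Midpoint of [4.795000, 4.954375] = 4.874688

4.8747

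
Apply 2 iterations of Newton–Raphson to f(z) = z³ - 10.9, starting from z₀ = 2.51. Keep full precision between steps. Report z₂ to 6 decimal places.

Newton update: z ← z − f(z)/f'(z).
f'(z) = 3z²
z_0 = 2.510000: f = 4.913251, f' = 18.900300 → z_1 = 2.510000 - (4.913251)/(18.900300) = 2.250044
z_1 = 2.250044: f = 0.491290, f' = 15.188091 → z_2 = 2.250044 - (0.491290)/(15.188091) = 2.217697

2.217697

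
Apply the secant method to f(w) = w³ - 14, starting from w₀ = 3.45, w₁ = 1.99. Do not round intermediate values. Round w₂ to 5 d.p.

2.25924

f(w_0) = 27.063625, f(w_1) = -6.119401
w_2 = 1.990000 - (-6.119401)·(1.990000 - 3.450000)/(-6.119401 - (27.063625)) = 2.259244; f(w_2) = -2.468407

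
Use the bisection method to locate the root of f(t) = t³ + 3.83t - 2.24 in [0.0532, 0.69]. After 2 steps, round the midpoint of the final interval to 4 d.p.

0.6104

f(0.053200) = -2.036093, f(0.690000) = 0.731209 (opposite signs)
step 1: m = 0.371600, f(m) = -0.765459 < 0 → root in [0.371600, 0.690000]
step 2: m = 0.530800, f(m) = -0.057484 < 0 → root in [0.530800, 0.690000]
Midpoint of [0.530800, 0.690000] = 0.610400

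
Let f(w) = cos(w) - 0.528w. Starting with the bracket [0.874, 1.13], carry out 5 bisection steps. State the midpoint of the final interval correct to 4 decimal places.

1.0060

f(0.874000) = 0.180292, f(1.130000) = -0.169980 (opposite signs)
step 1: m = 1.002000, f(m) = 0.009562 > 0 → root in [1.002000, 1.130000]
step 2: m = 1.066000, f(m) = -0.079219 < 0 → root in [1.002000, 1.066000]
step 3: m = 1.034000, f(m) = -0.034566 < 0 → root in [1.002000, 1.034000]
step 4: m = 1.018000, f(m) = -0.012435 < 0 → root in [1.002000, 1.018000]
step 5: m = 1.010000, f(m) = -0.001419 < 0 → root in [1.002000, 1.010000]
Midpoint of [1.002000, 1.010000] = 1.006000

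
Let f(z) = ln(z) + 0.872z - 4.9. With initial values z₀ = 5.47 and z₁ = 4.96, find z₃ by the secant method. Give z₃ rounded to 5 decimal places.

f(z_0) = 1.569119, f(z_1) = 1.026526
z_2 = 4.960000 - (1.026526)·(4.960000 - 5.470000)/(1.026526 - (1.569119)) = 3.995136; f(z_2) = -0.031163
z_3 = 3.995136 - (-0.031163)·(3.995136 - 4.960000)/(-0.031163 - (1.026526)) = 4.023565; f(z_3) = 0.000717

4.02356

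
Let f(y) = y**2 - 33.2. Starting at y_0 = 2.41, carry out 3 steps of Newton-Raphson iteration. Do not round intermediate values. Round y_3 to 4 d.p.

f'(y) = 2y
y_0 = 2.410000: f = -27.391900, f' = 4.820000 → y_1 = 2.410000 - (-27.391900)/(4.820000) = 8.092967
y_1 = 8.092967: f = 32.296112, f' = 16.185934 → y_2 = 8.092967 - (32.296112)/(16.185934) = 6.097647
y_2 = 6.097647: f = 3.981301, f' = 12.195294 → y_3 = 6.097647 - (3.981301)/(12.195294) = 5.771185

5.7712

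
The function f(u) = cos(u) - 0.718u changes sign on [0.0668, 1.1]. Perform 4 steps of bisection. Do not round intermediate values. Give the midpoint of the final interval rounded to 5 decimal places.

0.87399

f(0.066800) = 0.949807, f(1.100000) = -0.336204 (opposite signs)
step 1: m = 0.583400, f(m) = 0.415713 > 0 → root in [0.583400, 1.100000]
step 2: m = 0.841700, f(m) = 0.061855 > 0 → root in [0.841700, 1.100000]
step 3: m = 0.970850, f(m) = -0.132472 < 0 → root in [0.841700, 0.970850]
step 4: m = 0.906275, f(m) = -0.034023 < 0 → root in [0.841700, 0.906275]
Midpoint of [0.841700, 0.906275] = 0.873988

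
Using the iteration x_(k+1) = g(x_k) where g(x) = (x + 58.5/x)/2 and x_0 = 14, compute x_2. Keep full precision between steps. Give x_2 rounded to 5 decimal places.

x_1 = g(14.000000) = 9.089286
x_2 = g(9.089286) = 7.762718

7.76272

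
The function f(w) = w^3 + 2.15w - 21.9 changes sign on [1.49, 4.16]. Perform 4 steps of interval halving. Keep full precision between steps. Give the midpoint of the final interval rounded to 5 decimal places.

f(1.490000) = -15.388551, f(4.160000) = 59.035296 (opposite signs)
step 1: m = 2.825000, f(m) = 6.719016 > 0 → root in [1.490000, 2.825000]
step 2: m = 2.157500, f(m) = -7.218631 < 0 → root in [2.157500, 2.825000]
step 3: m = 2.491250, f(m) = -1.082301 < 0 → root in [2.491250, 2.825000]
step 4: m = 2.658125, f(m) = 2.596293 > 0 → root in [2.491250, 2.658125]
Midpoint of [2.491250, 2.658125] = 2.574688

2.57469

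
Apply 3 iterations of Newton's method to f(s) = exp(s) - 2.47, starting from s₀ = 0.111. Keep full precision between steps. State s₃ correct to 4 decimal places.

f'(s) = exp(s)
s_0 = 0.111000: f = -1.352605, f' = 1.117395 → s_1 = 0.111000 - (-1.352605)/(1.117395) = 1.321499
s_1 = 1.321499: f = 1.279036, f' = 3.749036 → s_2 = 1.321499 - (1.279036)/(3.749036) = 0.980335
s_2 = 0.980335: f = 0.195348, f' = 2.665348 → s_3 = 0.980335 - (0.195348)/(2.665348) = 0.907043

0.9070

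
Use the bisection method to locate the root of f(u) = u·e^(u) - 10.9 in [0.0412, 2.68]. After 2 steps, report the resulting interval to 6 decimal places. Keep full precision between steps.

[1.360600, 2.020300]

f(0.041200) = -10.857067, f(2.680000) = 28.188050 (opposite signs)
step 1: m = 1.360600, f(m) = -5.595658 < 0 → root in [1.360600, 2.680000]
step 2: m = 2.020300, f(m) = 4.334247 > 0 → root in [1.360600, 2.020300]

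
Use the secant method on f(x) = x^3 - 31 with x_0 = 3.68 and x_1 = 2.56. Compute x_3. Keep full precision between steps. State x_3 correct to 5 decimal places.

3.16282

f(x_0) = 18.836032, f(x_1) = -14.222784
x_2 = 2.560000 - (-14.222784)·(2.560000 - 3.680000)/(-14.222784 - (18.836032)) = 3.041854; f(x_2) = -2.854107
x_3 = 3.041854 - (-2.854107)·(3.041854 - 2.560000)/(-2.854107 - (-14.222784)) = 3.162823; f(x_3) = 0.639148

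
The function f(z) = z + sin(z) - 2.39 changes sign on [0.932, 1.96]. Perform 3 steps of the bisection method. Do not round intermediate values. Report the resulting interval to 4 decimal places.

[1.3175, 1.4460]

f(0.932000) = -0.655186, f(1.960000) = 0.495212 (opposite signs)
step 1: m = 1.446000, f(m) = 0.048223 > 0 → root in [0.932000, 1.446000]
step 2: m = 1.189000, f(m) = -0.273003 < 0 → root in [1.189000, 1.446000]
step 3: m = 1.317500, f(m) = -0.104408 < 0 → root in [1.317500, 1.446000]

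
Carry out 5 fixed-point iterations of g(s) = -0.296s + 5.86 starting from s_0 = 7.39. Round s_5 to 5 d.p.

4.51509

s_1 = g(7.390000) = 3.672560
s_2 = g(3.672560) = 4.772922
s_3 = g(4.772922) = 4.447215
s_4 = g(4.447215) = 4.543624
s_5 = g(4.543624) = 4.515087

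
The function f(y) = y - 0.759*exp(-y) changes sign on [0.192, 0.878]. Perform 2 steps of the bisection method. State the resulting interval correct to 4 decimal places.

f(0.192000) = -0.434408, f(0.878000) = 0.562549 (opposite signs)
step 1: m = 0.535000, f(m) = 0.090477 > 0 → root in [0.192000, 0.535000]
step 2: m = 0.363500, f(m) = -0.164186 < 0 → root in [0.363500, 0.535000]

[0.3635, 0.5350]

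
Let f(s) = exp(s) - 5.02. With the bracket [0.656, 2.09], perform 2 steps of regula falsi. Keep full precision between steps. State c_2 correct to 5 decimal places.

1.55967

f(0.656000) = -3.092931, f(2.090000) = 3.064915
step 1: c = 1.376262, f(c) = -1.059928 < 0 → new bracket [1.376262, 2.090000]
step 2: c = 1.559666, f(c) = -0.262769 < 0 → new bracket [1.559666, 2.090000]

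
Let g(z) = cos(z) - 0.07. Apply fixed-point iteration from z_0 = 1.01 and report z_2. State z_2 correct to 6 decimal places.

z_1 = g(1.010000) = 0.461861
z_2 = g(0.461861) = 0.825225

0.825225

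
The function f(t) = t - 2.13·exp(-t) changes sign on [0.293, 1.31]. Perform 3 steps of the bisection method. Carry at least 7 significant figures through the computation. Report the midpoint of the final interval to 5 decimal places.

0.86506

f(0.293000) = -1.296027, f(1.310000) = 0.735283 (opposite signs)
step 1: m = 0.801500, f(m) = -0.154136 < 0 → root in [0.801500, 1.310000]
step 2: m = 1.055750, f(m) = 0.314656 > 0 → root in [0.801500, 1.055750]
step 3: m = 0.928625, f(m) = 0.087069 > 0 → root in [0.801500, 0.928625]
Midpoint of [0.801500, 0.928625] = 0.865063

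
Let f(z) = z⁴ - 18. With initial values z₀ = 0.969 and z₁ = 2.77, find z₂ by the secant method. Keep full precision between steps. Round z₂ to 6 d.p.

Secant update: z_(k+1) = z_k − f(z_k)·(z_k − z_(k-1))/(f(z_k) − f(z_(k-1))).
f(z_0) = -17.118352, f(z_1) = 40.873394
z_2 = 2.770000 - (40.873394)·(2.770000 - 0.969000)/(40.873394 - (-17.118352)) = 1.500630; f(z_2) = -12.928990

1.500630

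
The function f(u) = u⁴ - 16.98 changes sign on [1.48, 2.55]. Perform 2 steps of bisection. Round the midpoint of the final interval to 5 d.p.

f(1.480000) = -12.182148, f(2.550000) = 25.302506 (opposite signs)
step 1: m = 2.015000, f(m) = -0.494573 < 0 → root in [2.015000, 2.550000]
step 2: m = 2.282500, f(m) = 10.162081 > 0 → root in [2.015000, 2.282500]
Midpoint of [2.015000, 2.282500] = 2.148750

2.14875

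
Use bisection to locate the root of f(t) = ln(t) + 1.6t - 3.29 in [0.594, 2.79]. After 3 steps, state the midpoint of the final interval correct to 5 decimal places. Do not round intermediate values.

f(0.594000) = -2.860476, f(2.790000) = 2.200042 (opposite signs)
step 1: m = 1.692000, f(m) = -0.056889 < 0 → root in [1.692000, 2.790000]
step 2: m = 2.241000, f(m) = 1.102522 > 0 → root in [1.692000, 2.241000]
step 3: m = 1.966500, f(m) = 0.532655 > 0 → root in [1.692000, 1.966500]
Midpoint of [1.692000, 1.966500] = 1.829250

1.82925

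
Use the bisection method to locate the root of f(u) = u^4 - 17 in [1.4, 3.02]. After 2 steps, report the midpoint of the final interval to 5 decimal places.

f(1.400000) = -13.158400, f(3.020000) = 66.181696 (opposite signs)
step 1: m = 2.210000, f(m) = 6.854433 > 0 → root in [1.400000, 2.210000]
step 2: m = 1.805000, f(m) = -6.385273 < 0 → root in [1.805000, 2.210000]
Midpoint of [1.805000, 2.210000] = 2.007500

2.00750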